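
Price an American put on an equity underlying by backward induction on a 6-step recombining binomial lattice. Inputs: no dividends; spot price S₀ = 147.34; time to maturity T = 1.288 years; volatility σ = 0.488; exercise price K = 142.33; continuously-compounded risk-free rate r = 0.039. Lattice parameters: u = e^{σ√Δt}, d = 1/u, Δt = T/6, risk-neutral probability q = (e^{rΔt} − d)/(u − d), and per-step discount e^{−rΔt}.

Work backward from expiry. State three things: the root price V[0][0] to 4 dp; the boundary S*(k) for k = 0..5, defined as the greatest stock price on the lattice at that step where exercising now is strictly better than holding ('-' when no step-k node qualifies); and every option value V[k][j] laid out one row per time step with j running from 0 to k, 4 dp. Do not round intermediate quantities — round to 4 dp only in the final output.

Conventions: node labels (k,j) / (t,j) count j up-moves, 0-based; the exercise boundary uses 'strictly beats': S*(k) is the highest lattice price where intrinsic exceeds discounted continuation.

Δt=0.21467  u=1.25370  d=0.79764  q=0.46215  discount=0.99166
step 6 (expiry): payoffs max(K−S,0) = 104.3850 82.6892 48.5885 0.0000 0.0000 0.0000 0.0000
step 5: (k=5,j=0): S=47.5717, K−S=94.7583, hold=93.5717 ⇒ V=94.7583 exercise | (k=5,j=1): S=74.7718, K−S=67.5582, hold=66.3716 ⇒ V=67.5582 exercise | (k=5,j=2): S=117.5239, K−S=24.8061, hold=25.9155 ⇒ V=25.9155 continue | (k=5,j=3): S=184.7205, K−S=0.0000, hold=0.0000 ⇒ V=0.0000 continue | (k=5,j=4): S=290.3379, K−S=0.0000, hold=0.0000 ⇒ V=0.0000 continue | (k=5,j=5): S=456.3440, K−S=0.0000, hold=0.0000 ⇒ V=0.0000 continue  boundary S*=74.7718
step 4: (k=4,j=0): S=59.6408, K−S=82.6892, hold=81.5026 ⇒ V=82.6892 exercise | (k=4,j=1): S=93.7415, K−S=48.5885, hold=47.9103 ⇒ V=48.5885 exercise | (k=4,j=2): S=147.3400, K−S=0.0000, hold=13.8225 ⇒ V=13.8225 continue | (k=4,j=3): S=231.5844, K−S=0.0000, hold=0.0000 ⇒ V=0.0000 continue | (k=4,j=4): S=363.9972, K−S=0.0000, hold=0.0000 ⇒ V=0.0000 continue  boundary S*=93.7415
step 3: (k=3,j=0): S=74.7718, K−S=67.5582, hold=66.3716 ⇒ V=67.5582 exercise | (k=3,j=1): S=117.5239, K−S=24.8061, hold=32.2503 ⇒ V=32.2503 continue | (k=3,j=2): S=184.7205, K−S=0.0000, hold=7.3725 ⇒ V=7.3725 continue | (k=3,j=3): S=290.3379, K−S=0.0000, hold=0.0000 ⇒ V=0.0000 continue  boundary S*=74.7718
step 2: (k=2,j=0): S=93.7415, K−S=48.5885, hold=50.8135 ⇒ V=50.8135 continue | (k=2,j=1): S=147.3400, K−S=0.0000, hold=20.5800 ⇒ V=20.5800 continue | (k=2,j=2): S=231.5844, K−S=0.0000, hold=3.9322 ⇒ V=3.9322 continue  boundary S*=-
step 1: (k=1,j=0): S=117.5239, K−S=24.8061, hold=36.5340 ⇒ V=36.5340 continue | (k=1,j=1): S=184.7205, K−S=0.0000, hold=12.7788 ⇒ V=12.7788 continue  boundary S*=-
step 0: (k=0,j=0): S=147.3400, K−S=0.0000, hold=25.3425 ⇒ V=25.3425 continue  boundary S*=-

price = 25.3425
boundary = - - - 74.7718 93.7415 74.7718
tree:
25.3425
36.5340 12.7788
50.8135 20.5800 3.9322
67.5582 32.2503 7.3725 0.0000
82.6892 48.5885 13.8225 0.0000 0.0000
94.7583 67.5582 25.9155 0.0000 0.0000 0.0000
104.3850 82.6892 48.5885 0.0000 0.0000 0.0000 0.0000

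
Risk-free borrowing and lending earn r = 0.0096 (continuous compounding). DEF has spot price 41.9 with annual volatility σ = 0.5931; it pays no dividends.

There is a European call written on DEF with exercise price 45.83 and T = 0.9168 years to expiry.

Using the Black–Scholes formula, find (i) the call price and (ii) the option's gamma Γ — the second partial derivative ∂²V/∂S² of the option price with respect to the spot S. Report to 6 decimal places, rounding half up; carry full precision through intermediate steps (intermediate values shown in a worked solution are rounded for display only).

σ√T = 0.5931·√0.9168 = 0.567891
d₁ = (ln(S/K) + (r+σ²/2)T) / (σ√T) = (ln(41.9/45.83) + (0.0096+0.5931²/2)·0.9168) / 0.567891 = (-0.089653 + 0.170052) / 0.567891 = 0.141574
d₂ = d₁ − σ√T = 0.141574 − 0.567891 = -0.426318
e^{−rT} = 0.991237
N(d₁) = 0.556292,  N(d₂) = 0.334938
Call price V = S·N(d₁) − K·e^{−rT}·N(d₂) = 23.308619 − 15.215710 = 8.092910
φ(d₁) = (1/√(2π))·e^{−d₁²/2} = 0.394964
Γ = φ(d₁) / (S·σ·√T) = 0.016599

price = 8.092910
Γ = 0.016599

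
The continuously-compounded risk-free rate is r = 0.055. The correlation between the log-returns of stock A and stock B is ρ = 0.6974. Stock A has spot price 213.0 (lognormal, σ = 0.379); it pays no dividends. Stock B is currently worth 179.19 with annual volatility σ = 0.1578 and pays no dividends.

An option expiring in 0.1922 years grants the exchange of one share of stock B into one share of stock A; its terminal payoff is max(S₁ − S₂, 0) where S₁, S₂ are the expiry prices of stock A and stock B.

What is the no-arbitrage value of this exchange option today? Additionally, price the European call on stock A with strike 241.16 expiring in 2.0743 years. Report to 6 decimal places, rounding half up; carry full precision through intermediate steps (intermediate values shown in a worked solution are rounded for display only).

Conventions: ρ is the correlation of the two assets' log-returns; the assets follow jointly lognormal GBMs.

σ_eff = √(σ₁² + σ₂² − 2ρσ₁σ₂) = √(0.379² + 0.1578² − 2·0.6974·0.379·0.1578) = 0.291760
d₁ = (ln(S₁/S₂) + (q₂ − q₁ + σ_eff²/2)T) / (σ_eff√T) = (ln(213.0/179.19) + (0.0 − 0.0 + 0.042562)·0.1922) / 0.127910 = 1.415265
d₂ = d₁ − σ_eff√T = 1.415265 − 0.127910 = 1.287355
N(d₁) = 0.921505,  N(d₂) = 0.901015
V = S₁·e^{−q₁T}·N(d₁) − S₂·e^{−q₂T}·N(d₂) = 196.280464 − 161.452824 = 34.827640
[vanilla: stock A call K=241.16]
σ√T = 0.379·√2.0743 = 0.545852
d₁ = (ln(S/K) + (r+σ²/2)T) / (σ√T) = (ln(213.0/241.16) + (0.055+0.379²/2)·2.0743) / 0.545852 = (-0.124168 + 0.263064) / 0.545852 = 0.254456
d₂ = d₁ − σ√T = 0.254456 − 0.545852 = -0.291396
e^{−rT} = 0.892181
N(d₁) = 0.600428,  N(d₂) = 0.385374
price = S·N(d₁) − K·e^{−rT}·N(d₂) = 127.891235 − 82.916459 = 44.974776

exchange price = 34.827640
price(stock A call K=241.16) = 44.974776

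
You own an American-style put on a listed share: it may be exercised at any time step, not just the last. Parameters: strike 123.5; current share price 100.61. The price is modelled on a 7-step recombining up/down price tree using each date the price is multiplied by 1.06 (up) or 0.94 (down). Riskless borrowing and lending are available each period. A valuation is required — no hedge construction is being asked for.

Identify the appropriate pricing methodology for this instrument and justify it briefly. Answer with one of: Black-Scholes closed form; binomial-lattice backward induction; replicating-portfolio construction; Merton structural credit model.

framework: binomial-lattice backward induction

Key observation: the defining feature is the embedded early-exercise option across 7 discrete dates on the spot-100.61 tree; pricing the strike-123.5 put means working backward with an exercise test at every node.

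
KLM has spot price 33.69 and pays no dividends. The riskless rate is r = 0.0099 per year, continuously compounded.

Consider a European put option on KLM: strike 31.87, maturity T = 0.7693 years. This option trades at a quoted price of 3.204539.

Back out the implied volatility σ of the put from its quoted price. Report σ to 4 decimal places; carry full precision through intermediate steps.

At σ = 0.3652 the Black–Scholes value reproduces the quote:
σ√T = 0.3652·√0.7693 = 0.320316
d₁ = (ln(S/K) + (r+σ²/2)T) / (σ√T) = (ln(33.69/31.87) + (0.0099+0.3652²/2)·0.7693) / 0.320316 = (0.055536 + 0.058917) / 0.320316 = 0.357313
d₂ = d₁ − σ√T = 0.357313 − 0.320316 = 0.036997
e^{−rT} = 0.992413
N(−d₁) = 0.360429,  N(−d₂) = 0.485244
V = K·e^{−rT}·N(−d₂) − S·N(−d₁) = 15.347380 − 12.142841 = 3.204539 (matching the quote); vega is positive throughout, so no other σ reproduces this price

sigma = 0.3652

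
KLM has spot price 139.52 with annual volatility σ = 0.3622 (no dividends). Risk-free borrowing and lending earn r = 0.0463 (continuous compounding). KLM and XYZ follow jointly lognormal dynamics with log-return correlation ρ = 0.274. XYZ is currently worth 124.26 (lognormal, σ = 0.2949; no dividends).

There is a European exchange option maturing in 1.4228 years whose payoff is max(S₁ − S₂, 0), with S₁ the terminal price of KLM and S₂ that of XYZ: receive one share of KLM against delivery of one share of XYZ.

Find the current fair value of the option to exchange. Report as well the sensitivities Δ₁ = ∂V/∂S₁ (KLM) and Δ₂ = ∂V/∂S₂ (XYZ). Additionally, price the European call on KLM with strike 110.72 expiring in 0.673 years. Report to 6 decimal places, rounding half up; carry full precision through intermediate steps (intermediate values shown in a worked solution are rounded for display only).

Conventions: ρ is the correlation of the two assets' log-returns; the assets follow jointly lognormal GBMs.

exchange price = 33.185067
Δ1 = 0.684862
Δ2 = -0.501906
price(KLM call K=110.72) = 35.938608

σ_eff = √(σ₁² + σ₂² − 2ρσ₁σ₂) = √(0.3622² + 0.2949² − 2·0.274·0.3622·0.2949) = 0.399527
d₁ = (ln(S₁/S₂) + (q₂ − q₁ + σ_eff²/2)T) / (σ_eff√T) = (ln(139.52/124.26) + (0.0 − 0.0 + 0.079811)·1.4228) / 0.476560 = 0.481338
d₂ = d₁ − σ_eff√T = 0.481338 − 0.476560 = 0.004778
N(d₁) = 0.684862,  N(d₂) = 0.501906
V = S₁·e^{−q₁T}·N(d₁) − S₂·e^{−q₂T}·N(d₂) = 95.551936 − 62.366869 = 33.185067
Δ₁ = e^{−q₁T}·N(d₁) = 0.684862;  Δ₂ = −e^{−q₂T}·N(d₂) = -0.501906
[vanilla: KLM call K=110.72]
σ√T = 0.3622·√0.673 = 0.297136
d₁ = (ln(S/K) + (r+σ²/2)T) / (σ√T) = (ln(139.52/110.72) + (0.0463+0.3622²/2)·0.673) / 0.297136 = (0.231203 + 0.075305) / 0.297136 = 1.031541
d₂ = d₁ − σ√T = 1.031541 − 0.297136 = 0.734404
e^{−rT} = 0.969321
N(d₁) = 0.848856,  N(d₂) = 0.768649
price = S·N(d₁) − K·e^{−rT}·N(d₂) = 118.432440 − 82.493831 = 35.938608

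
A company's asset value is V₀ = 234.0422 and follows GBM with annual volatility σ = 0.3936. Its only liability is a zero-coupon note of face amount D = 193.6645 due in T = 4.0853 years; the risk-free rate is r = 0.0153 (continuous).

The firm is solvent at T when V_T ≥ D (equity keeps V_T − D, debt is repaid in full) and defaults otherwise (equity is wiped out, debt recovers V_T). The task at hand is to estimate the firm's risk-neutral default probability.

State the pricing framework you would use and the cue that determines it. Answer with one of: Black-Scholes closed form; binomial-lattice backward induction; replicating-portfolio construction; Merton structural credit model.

Key observation: the asked-for credit quantity lives on the firm's capital structure — asset value, asset volatility, debt face 193.6645 — which is the structural model's domain.

framework: Merton structural credit model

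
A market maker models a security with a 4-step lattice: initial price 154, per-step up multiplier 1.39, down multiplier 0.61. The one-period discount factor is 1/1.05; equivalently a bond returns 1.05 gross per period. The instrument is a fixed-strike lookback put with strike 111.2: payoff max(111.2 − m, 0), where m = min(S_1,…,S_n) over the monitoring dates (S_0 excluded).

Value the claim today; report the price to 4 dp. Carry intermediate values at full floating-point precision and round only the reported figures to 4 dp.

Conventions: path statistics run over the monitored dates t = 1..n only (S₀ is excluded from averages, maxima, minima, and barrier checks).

price = 20.6575

No-arbitrage gives p* = (R−d)/(u−d) = 0.5641: enumerate every path, weight its payoff by its p*-probability, and discount by R^4.
Enumerate all 2^4 = 16 price paths (U = up ×1.39, D = down ×0.61); each path with k up-moves has probability p*^k·(1−p*)^(4−k).
DDDD: m=21.3226, payoff=89.8774, prob=0.036102
UDDD: m=48.5876, payoff=62.6124, prob=0.046721
DUDD: m=48.5876, payoff=62.6124, prob=0.046721
UUDD: m=110.7159, payoff=0.4841, prob=0.060462
DDUD: m=48.5876, payoff=62.6124, prob=0.046721
UDUD: m=110.7159, payoff=0.4841, prob=0.060462
DUUD: m=93.9400, payoff=17.2600, prob=0.060462
UUUD: m=214.0600, payoff=0.0000, prob=0.078245
DDDU: m=34.9551, payoff=76.2449, prob=0.046721
UDDU: m=79.6517, payoff=31.5483, prob=0.060462
DUDU: m=79.6517, payoff=31.5483, prob=0.060462
UUDU: m=181.5015, payoff=0.0000, prob=0.078245
DDUU: m=57.3034, payoff=53.8966, prob=0.060462
UDUU: m=130.5766, payoff=0.0000, prob=0.078245
DUUU: m=93.9400, payoff=17.2600, prob=0.078245
UUUU: m=214.0600, payoff=0.0000, prob=0.101259
Price = Σ prob·payoff / R^4 = 25.109266 / 1.215506 = 20.6575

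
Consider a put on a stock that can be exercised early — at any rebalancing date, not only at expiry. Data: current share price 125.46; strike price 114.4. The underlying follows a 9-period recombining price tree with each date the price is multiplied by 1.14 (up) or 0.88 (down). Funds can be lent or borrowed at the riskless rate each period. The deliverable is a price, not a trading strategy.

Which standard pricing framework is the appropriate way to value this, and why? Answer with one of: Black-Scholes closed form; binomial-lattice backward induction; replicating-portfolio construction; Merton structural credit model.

Key observation: with exercise allowed before expiry on a discrete up/down model (9 steps from spot 125.46), the strike-114.4 put's value must be rolled back through the tree testing early exercise at each node.

framework: binomial-lattice backward induction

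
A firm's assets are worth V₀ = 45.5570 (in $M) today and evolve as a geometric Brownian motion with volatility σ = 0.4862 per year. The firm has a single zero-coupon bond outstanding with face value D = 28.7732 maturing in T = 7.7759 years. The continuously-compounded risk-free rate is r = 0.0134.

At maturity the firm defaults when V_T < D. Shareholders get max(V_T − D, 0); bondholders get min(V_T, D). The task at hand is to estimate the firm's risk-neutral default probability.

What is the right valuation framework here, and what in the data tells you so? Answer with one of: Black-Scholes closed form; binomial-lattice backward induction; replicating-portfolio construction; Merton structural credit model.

framework: Merton structural credit model

Key observation: the question is about default risk generated by asset-value dynamics against a debt face of 28.7732 — the structural framework prices exactly that.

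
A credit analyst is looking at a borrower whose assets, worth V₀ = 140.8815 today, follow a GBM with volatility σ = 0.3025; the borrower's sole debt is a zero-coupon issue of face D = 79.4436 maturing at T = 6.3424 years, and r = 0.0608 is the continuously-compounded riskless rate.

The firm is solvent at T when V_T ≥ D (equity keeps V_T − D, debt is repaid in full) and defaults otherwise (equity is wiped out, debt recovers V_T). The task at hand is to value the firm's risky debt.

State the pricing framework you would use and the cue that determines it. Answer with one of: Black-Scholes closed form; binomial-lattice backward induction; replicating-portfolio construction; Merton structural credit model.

Key observation: a levered firm with one bullet debt due at 6.3424 years is the canonical structural-credit setup: equity is a call on the firm's assets struck at the face value.

framework: Merton structural credit model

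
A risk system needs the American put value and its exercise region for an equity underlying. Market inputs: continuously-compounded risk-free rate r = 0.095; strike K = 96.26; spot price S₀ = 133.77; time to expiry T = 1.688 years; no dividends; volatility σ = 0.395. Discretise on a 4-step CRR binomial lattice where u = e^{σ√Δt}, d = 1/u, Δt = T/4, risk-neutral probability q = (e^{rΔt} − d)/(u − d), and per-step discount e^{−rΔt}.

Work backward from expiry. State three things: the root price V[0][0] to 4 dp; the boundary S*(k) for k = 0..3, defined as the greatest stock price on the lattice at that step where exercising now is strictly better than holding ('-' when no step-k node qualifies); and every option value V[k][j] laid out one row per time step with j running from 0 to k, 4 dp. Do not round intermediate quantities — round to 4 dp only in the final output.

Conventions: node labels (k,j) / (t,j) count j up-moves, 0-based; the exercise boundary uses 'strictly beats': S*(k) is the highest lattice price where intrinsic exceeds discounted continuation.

params: Δt=0.42200 u=1.29253 d=0.77368 q=0.51504 e^(-rΔt)=0.96070
t_4 payoffs: 48.3306 16.1880 0.0000 0.0000 0.0000
t_3: node(3,0) S=61.9500 payoff=34.3100 vs cont=30.5273 → 34.3100 [stop]  node(3,1) S=103.4951 payoff=0.0000 vs cont=7.5421 → 7.5421 [wait]  node(3,2) S=172.9011 payoff=0.0000 vs cont=0.0000 → 0.0000 [wait]  node(3,3) S=288.8524 payoff=0.0000 vs cont=0.0000 → 0.0000 [wait]  ⇒ S*(3)=61.9500
t_2: node(2,0) S=80.0720 payoff=16.1880 vs cont=19.7170 → 19.7170 [wait]  node(2,1) S=133.7700 payoff=0.0000 vs cont=3.5139 → 3.5139 [wait]  node(2,2) S=223.4791 payoff=0.0000 vs cont=0.0000 → 0.0000 [wait]  ⇒ S*(2)=-
t_1: node(1,0) S=103.4951 payoff=0.0000 vs cont=10.9249 → 10.9249 [wait]  node(1,1) S=172.9011 payoff=0.0000 vs cont=1.6371 → 1.6371 [wait]  ⇒ S*(1)=-
t_0: node(0,0) S=133.7700 payoff=0.0000 vs cont=5.9000 → 5.9000 [wait]  ⇒ S*(0)=-

price = 5.9000
boundary = - - - 61.9500
tree:
5.9000
10.9249 1.6371
19.7170 3.5139 0.0000
34.3100 7.5421 0.0000 0.0000
48.3306 16.1880 0.0000 0.0000 0.0000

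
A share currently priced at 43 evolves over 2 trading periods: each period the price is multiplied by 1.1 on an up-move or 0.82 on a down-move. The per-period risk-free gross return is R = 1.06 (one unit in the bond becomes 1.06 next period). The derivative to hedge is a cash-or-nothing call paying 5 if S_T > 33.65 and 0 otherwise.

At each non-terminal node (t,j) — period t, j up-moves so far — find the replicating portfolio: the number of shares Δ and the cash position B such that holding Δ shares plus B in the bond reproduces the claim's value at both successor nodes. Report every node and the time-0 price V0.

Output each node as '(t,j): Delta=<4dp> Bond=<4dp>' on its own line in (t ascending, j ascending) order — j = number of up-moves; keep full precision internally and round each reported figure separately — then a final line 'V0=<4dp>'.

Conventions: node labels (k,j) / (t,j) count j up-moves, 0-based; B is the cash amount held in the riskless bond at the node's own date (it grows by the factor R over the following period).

Since d<R<u, set p* = (R−d)/(u−d) = 0.8571; price each node as the discounted p*-expectation of its children.
Terminal payoffs: V(2,0)=0.0000, V(2,1)=5.0000, V(2,2)=5.0000
Node (1,0) S=35.2600: V=(p*·5.0000+(1−p*)·0.0000)/1.06=4.0431; Δ=(5.0000−0.0000)/(38.7860−28.9132)=0.5064; B=V−Δ·S=-13.8140
Node (1,1) S=47.3000: V=(p*·5.0000+(1−p*)·5.0000)/1.06=4.7170; Δ=(5.0000−5.0000)/(52.0300−38.7860)=0.0000; B=V−Δ·S=4.7170
Node (0,0) S=43.0000: V=(p*·4.7170+(1−p*)·4.0431)/1.06=4.3592; Δ=(4.7170−4.0431)/(47.3000−35.2600)=0.0560; B=V−Δ·S=1.9525
Check: Δ(0,0)·S0 + B(0,0) = 4.3592 = V0.

(0,0): Delta=0.0560 Bond=1.9525
(1,0): Delta=0.5064 Bond=-13.8140
(1,1): Delta=0.0000 Bond=4.7170
V0=4.3592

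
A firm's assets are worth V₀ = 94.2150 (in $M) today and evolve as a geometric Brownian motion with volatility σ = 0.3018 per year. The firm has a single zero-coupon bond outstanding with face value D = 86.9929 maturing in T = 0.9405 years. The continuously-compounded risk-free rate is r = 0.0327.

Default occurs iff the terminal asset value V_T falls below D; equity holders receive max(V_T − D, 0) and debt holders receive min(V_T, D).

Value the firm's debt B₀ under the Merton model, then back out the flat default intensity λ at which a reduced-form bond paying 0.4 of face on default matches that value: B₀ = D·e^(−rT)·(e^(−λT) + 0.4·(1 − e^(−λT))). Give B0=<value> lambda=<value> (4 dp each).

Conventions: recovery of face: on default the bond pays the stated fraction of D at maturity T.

B0=78.1726 lambda=0.1386

Equity is a call on the firm's assets struck at D = 86.9929:
d₁ = [ln(V₀/D) + (r + σ²/2)T] / (σ√T)
   = [ln(94.2150/86.9929) + (0.0327 + 0.5·0.3018²)·0.9405] / (0.3018·√0.9405)
   = [0.079753 + 0.073586] / 0.292684 = 0.523907
d₂ = d₁ − σ√T = 0.523907 − 0.292684 = 0.231223
N(d₁) = 0.699828,  N(d₂) = 0.591429,  e^(−rT) = 0.969714
E₀ = V₀·N(d₁) − D·e^(−rT)·N(d₂)
   = 94.2150·0.699828 − 86.9929·0.969714·0.591429 = 16.042413
B₀ = V₀ − E₀ = 94.2150 − 16.042413 = 78.172587
e^(−λT) = (B₀·e^(rT)/D − 0.4)/(1 − 0.4) = (78.1726·1.031232/86.9929 − 0.4)/0.6 = 0.87779076
λ = −ln(0.87779076)/0.9405 = 0.138593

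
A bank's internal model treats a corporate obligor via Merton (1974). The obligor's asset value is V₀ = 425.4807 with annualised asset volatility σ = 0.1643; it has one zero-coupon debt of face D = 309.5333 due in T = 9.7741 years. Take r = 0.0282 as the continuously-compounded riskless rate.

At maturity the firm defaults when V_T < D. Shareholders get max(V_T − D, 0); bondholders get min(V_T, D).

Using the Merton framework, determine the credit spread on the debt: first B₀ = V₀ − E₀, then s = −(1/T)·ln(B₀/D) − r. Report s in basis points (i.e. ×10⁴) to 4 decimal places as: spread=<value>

spread=43.3571

Work the structural quantities from V₀ = 425.4807 against face 309.5333:
d₁ = [ln(V₀/D) + (r + σ²/2)T] / (σ√T)
   = [ln(425.4807/309.5333) + (0.0282 + 0.5·0.1643²)·9.7741] / (0.1643·√9.7741)
   = [0.318154 + 0.407553] / 0.513660 = 1.412815
d₂ = d₁ − σ√T = 1.412815 − 0.513660 = 0.899155
N(d₁) = 0.921145,  N(d₂) = 0.815715,  e^(−rT) = 0.759094
E₀ = V₀·N(d₁) − D·e^(−rT)·N(d₂)
   = 425.4807·0.921145 − 309.5333·0.759094·0.815715 = 200.265042
B₀ = V₀ − E₀ = 425.4807 − 200.265042 = 225.215658
spread = −(1/T)·ln(B₀/D) − r = −(1/9.7741)·ln(225.215658/309.5333) − 0.0282 = 0.00433571
in basis points: 0.00433571 × 10⁴ = 43.3571 bp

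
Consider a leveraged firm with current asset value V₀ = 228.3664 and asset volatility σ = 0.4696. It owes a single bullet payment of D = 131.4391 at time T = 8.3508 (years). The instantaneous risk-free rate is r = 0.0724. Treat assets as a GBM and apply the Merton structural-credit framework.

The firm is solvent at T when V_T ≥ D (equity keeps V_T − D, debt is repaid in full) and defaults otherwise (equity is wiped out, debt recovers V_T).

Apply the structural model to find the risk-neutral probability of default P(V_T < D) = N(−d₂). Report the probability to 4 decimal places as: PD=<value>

PD=0.4309

With assets at 228.3664 and a single debt payment of 131.4391 at 8.3508 years:
d₁ = [ln(V₀/D) + (r + σ²/2)T] / (σ√T)
   = [ln(228.3664/131.4391) + (0.0724 + 0.5·0.4696²)·8.3508] / (0.4696·√8.3508)
   = [0.552408 + 1.525374] / 1.357038 = 1.531115
d₂ = d₁ − σ√T = 1.531115 − 1.357038 = 0.174077
risk-neutral PD = N(−d₂) = N(-0.174077) = 0.430903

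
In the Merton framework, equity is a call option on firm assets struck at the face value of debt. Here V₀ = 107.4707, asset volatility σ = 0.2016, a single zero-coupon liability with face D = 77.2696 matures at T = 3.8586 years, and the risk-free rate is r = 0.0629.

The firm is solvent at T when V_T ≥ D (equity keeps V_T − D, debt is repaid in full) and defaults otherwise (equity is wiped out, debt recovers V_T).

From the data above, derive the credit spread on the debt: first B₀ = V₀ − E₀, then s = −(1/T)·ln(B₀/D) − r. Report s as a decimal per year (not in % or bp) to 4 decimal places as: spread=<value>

spread=0.0045

Equity is a call on the firm's assets struck at D = 77.2696:
d₁ = [ln(V₀/D) + (r + σ²/2)T] / (σ√T)
   = [ln(107.4707/77.2696) + (0.0629 + 0.5·0.2016²)·3.8586] / (0.2016·√3.8586)
   = [0.329918 + 0.321118] / 0.396009 = 1.643990
d₂ = d₁ − σ√T = 1.643990 − 0.396009 = 1.247980
N(d₁) = 0.949911,  N(d₂) = 0.893981,  e^(−rT) = 0.784502
E₀ = V₀·N(d₁) − D·e^(−rT)·N(d₂)
   = 107.4707·0.949911 − 77.2696·0.784502·0.893981 = 47.896098
B₀ = V₀ − E₀ = 107.4707 − 47.896098 = 59.574602
spread = −(1/T)·ln(B₀/D) − r = −(1/3.8586)·ln(59.574602/77.2696) − 0.0629 = 0.00450042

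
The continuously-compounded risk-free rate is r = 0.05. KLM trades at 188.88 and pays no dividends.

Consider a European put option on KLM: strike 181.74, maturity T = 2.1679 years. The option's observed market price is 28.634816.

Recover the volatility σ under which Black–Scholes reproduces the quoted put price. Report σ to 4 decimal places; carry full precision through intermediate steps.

At σ = 0.3954 the Black–Scholes value reproduces the quote:
σ√T = 0.3954·√2.1679 = 0.582179
d₁ = (ln(S/K) + (r+σ²/2)T) / (σ√T) = (ln(188.88/181.74) + (0.05+0.3954²/2)·2.1679) / 0.582179 = (0.038535 + 0.277861) / 0.582179 = 0.543469
d₂ = d₁ − σ√T = 0.543469 − 0.582179 = -0.038710
e^{−rT} = 0.897273
N(−d₁) = 0.293404,  N(−d₂) = 0.515439
V = K·e^{−rT}·N(−d₂) − S·N(−d₁) = 84.052891 − 55.418075 = 28.634816 (the quoted price), and the Black–Scholes price is strictly increasing in σ, so σ is unique

sigma = 0.3954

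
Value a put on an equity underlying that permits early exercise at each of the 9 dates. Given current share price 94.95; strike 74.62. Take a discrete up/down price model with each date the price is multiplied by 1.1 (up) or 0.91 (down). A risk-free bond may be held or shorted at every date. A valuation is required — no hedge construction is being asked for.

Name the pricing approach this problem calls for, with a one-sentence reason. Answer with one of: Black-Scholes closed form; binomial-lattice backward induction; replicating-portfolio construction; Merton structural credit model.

Key observation: the defining feature is the embedded early-exercise option across 9 discrete dates on the spot-94.95 tree; pricing the strike-74.62 put means working backward with an exercise test at every node.

framework: binomial-lattice backward induction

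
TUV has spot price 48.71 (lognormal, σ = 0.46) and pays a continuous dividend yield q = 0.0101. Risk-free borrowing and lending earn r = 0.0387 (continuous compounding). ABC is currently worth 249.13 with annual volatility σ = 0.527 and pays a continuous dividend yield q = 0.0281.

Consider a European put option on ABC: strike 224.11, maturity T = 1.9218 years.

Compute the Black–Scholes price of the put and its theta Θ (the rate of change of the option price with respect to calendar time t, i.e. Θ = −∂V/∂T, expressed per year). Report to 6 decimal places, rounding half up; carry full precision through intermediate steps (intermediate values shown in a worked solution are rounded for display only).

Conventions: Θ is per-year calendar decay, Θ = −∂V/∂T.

σ√T = 0.527·√1.9218 = 0.730575
d₁ = (ln(S/K) + (r−q+σ²/2)T) / (σ√T) = (ln(249.13/224.11) + (0.0387−0.0281+0.527²/2)·1.9218) / 0.730575 = (0.105838 + 0.287241) / 0.730575 = 0.538040
d₂ = d₁ − σ√T = 0.538040 − 0.730575 = -0.192535
e^{−rT} = 0.928325
e^{−qT} = 0.947430
N(−d₁) = 0.295275,  N(−d₂) = 0.576338
Put price V = K·e^{−rT}·N(−d₂) − S·e^{−qT}·N(−d₁) = 119.905359 − 69.694596 = 50.210764
φ(d₁) = (1/√(2π))·e^{−d₁²/2} = 0.345182
Θ = −S·e^{−qT}·φ(d₁)·σ/(2√T) − q·S·e^{−qT}·N(−d₁) + r·K·e^{−rT}·N(−d₂) = −15.486319 − 1.958418 + 4.640337 = -12.804400

price = 50.210764
Θ = -12.804400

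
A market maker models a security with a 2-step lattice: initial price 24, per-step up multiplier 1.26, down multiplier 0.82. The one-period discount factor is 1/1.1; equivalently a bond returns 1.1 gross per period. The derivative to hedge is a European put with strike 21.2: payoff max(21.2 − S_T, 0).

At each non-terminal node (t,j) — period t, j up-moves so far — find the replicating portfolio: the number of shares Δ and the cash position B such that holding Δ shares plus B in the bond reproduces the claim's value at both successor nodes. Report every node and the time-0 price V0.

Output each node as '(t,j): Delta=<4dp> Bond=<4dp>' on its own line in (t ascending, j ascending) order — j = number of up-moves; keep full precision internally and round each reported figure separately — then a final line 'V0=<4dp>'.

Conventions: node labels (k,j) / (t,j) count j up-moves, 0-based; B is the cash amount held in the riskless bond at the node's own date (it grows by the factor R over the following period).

Under the risk-neutral measure, an up-move has probability p* = (R−d)/(u−d) = 0.6364 and values discount at R = 1.1.
Payoffs at expiry: V(2,0)=5.0624, V(2,1)=0.0000, V(2,2)=0.0000
(1,0): S=19.6800. Δ = (V_up−V_dn)/(S_up−S_dn) = (0.0000−5.0624)/(24.7968−16.1376) = -0.5846. V = [p*·0.0000 + (1−p*)·5.0624]/1.1 = 1.6735. B = V − Δ·S = 13.1790.
(1,1): S=30.2400. Δ = (V_up−V_dn)/(S_up−S_dn) = (0.0000−0.0000)/(38.1024−24.7968) = 0.0000. V = [p*·0.0000 + (1−p*)·0.0000]/1.1 = 0.0000. B = V − Δ·S = 0.0000.
(0,0): S=24.0000. Δ = (V_up−V_dn)/(S_up−S_dn) = (0.0000−1.6735)/(30.2400−19.6800) = -0.1585. V = [p*·0.0000 + (1−p*)·1.6735]/1.1 = 0.5532. B = V − Δ·S = 4.3567.
Sanity check at the root: Δ(0,0)·S0 + B(0,0) reproduces V0 = 0.5532.

(0,0): Delta=-0.1585 Bond=4.3567
(1,0): Delta=-0.5846 Bond=13.1790
(1,1): Delta=0.0000 Bond=0.0000
V0=0.5532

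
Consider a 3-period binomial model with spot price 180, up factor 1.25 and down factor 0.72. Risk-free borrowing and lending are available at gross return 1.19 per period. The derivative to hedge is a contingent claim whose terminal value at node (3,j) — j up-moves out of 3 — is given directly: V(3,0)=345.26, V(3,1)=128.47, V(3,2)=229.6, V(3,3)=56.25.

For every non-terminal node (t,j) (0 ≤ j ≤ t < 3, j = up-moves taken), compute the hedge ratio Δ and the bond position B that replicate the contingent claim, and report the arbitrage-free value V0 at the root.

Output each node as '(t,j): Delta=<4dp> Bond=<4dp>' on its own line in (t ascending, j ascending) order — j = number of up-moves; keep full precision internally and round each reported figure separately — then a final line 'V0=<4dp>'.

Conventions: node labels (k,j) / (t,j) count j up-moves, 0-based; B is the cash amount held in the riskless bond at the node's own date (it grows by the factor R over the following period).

Since d<R<u, set p* = (R−d)/(u−d) = 0.8868; price each node as the discounted p*-expectation of its children.
Payoffs at expiry: V(3,0)=345.2600, V(3,1)=128.4700, V(3,2)=229.6000, V(3,3)=56.2500
  t=2,j=0: stock 93.3120 → up 116.6400 (V=128.4700), down 67.1846 (V=345.2600). Price 128.5817; hedge Δ=-4.3835, bond B=537.6195.
  t=2,j=1: stock 162.0000 → up 202.5000 (V=229.6000), down 116.6400 (V=128.4700). Price 183.3204; hedge Δ=1.1778, bond B=-7.4909.
  t=2,j=2: stock 281.2500 → up 351.5625 (V=56.2500), down 202.5000 (V=229.6000). Price 63.7601; hedge Δ=-1.1629, bond B=390.8356.
  t=1,j=0: stock 129.6000 → up 162.0000 (V=183.3204), down 93.3120 (V=128.5817). Price 148.8434; hedge Δ=0.7969, bond B=45.5628.
  t=1,j=1: stock 225.0000 → up 281.2500 (V=63.7601), down 162.0000 (V=183.3204). Price 64.9540; hedge Δ=-1.0026, bond B=290.5395.
  t=0,j=0: stock 180.0000 → up 225.0000 (V=64.9540), down 129.6000 (V=148.8434). Price 62.5638; hedge Δ=-0.8793, bond B=220.8456.
As a check, the time-0 holding Δ(0,0)·S0 + B(0,0) comes to 62.5638 — exactly V0.

(0,0): Delta=-0.8793 Bond=220.8456
(1,0): Delta=0.7969 Bond=45.5628
(1,1): Delta=-1.0026 Bond=290.5395
(2,0): Delta=-4.3835 Bond=537.6195
(2,1): Delta=1.1778 Bond=-7.4909
(2,2): Delta=-1.1629 Bond=390.8356
V0=62.5638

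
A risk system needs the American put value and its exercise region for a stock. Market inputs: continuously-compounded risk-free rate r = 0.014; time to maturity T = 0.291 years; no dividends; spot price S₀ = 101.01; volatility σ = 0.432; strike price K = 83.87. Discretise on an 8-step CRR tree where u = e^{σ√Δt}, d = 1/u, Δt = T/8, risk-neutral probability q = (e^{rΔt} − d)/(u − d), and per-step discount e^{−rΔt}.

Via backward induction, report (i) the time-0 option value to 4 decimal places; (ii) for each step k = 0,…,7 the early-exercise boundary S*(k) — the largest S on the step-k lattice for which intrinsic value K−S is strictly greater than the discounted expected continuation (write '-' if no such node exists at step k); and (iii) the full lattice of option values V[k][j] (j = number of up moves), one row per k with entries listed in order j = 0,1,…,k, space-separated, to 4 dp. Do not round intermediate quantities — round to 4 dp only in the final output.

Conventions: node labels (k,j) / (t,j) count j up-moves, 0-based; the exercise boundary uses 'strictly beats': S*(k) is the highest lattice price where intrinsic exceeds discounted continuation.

price = 2.4155
boundary = - - - - - - 61.6127 66.9040
tree:
2.4155
3.7875 0.9465
5.8032 1.6297 0.2148
8.6430 2.7634 0.4154 0.0000
12.4268 4.5940 0.8031 0.0000 0.0000
17.0940 7.4342 1.5526 0.0000 0.0000 0.0000
22.2573 11.5741 3.0018 0.0000 0.0000 0.0000 0.0000
27.1302 16.9660 5.8035 0.0000 0.0000 0.0000 0.0000 0.0000
31.6177 22.2573 11.2201 0.0000 0.0000 0.0000 0.0000 0.0000 0.0000

params: Δt=0.03637 u=1.08588 d=0.92091 q=0.48250 e^(-rΔt)=0.99949
t_8 payoffs: 31.6177 22.2573 11.2201 0.0000 0.0000 0.0000 0.0000 0.0000 0.0000
t_7: node(7,0) S=56.7398 payoff=27.1302 vs cont=27.0875 → 27.1302 [stop]  node(7,1) S=66.9040 payoff=16.9660 vs cont=16.9233 → 16.9660 [stop]  node(7,2) S=78.8891 payoff=4.9809 vs cont=5.8035 → 5.8035 [wait]  node(7,3) S=93.0212 payoff=0.0000 vs cont=0.0000 → 0.0000 [wait]  node(7,4) S=109.6849 payoff=0.0000 vs cont=0.0000 → 0.0000 [wait]  node(7,5) S=129.3337 payoff=0.0000 vs cont=0.0000 → 0.0000 [wait]  node(7,6) S=152.5023 payoff=0.0000 vs cont=0.0000 → 0.0000 [wait]  node(7,7) S=179.8213 payoff=0.0000 vs cont=0.0000 → 0.0000 [wait]  ⇒ S*(7)=66.9040
t_6: node(6,0) S=61.6127 payoff=22.2573 vs cont=22.2146 → 22.2573 [stop]  node(6,1) S=72.6499 payoff=11.2201 vs cont=11.5741 → 11.5741 [wait]  node(6,2) S=85.6642 payoff=0.0000 vs cont=3.0018 → 3.0018 [wait]  node(6,3) S=101.0100 payoff=0.0000 vs cont=0.0000 → 0.0000 [wait]  node(6,4) S=119.1048 payoff=0.0000 vs cont=0.0000 → 0.0000 [wait]  node(6,5) S=140.4410 payoff=0.0000 vs cont=0.0000 → 0.0000 [wait]  node(6,6) S=165.5994 payoff=0.0000 vs cont=0.0000 → 0.0000 [wait]  ⇒ S*(6)=61.6127
t_5: node(5,0) S=66.9040 payoff=16.9660 vs cont=17.0940 → 17.0940 [wait]  node(5,1) S=78.8891 payoff=4.9809 vs cont=7.4342 → 7.4342 [wait]  node(5,2) S=93.0212 payoff=0.0000 vs cont=1.5526 → 1.5526 [wait]  node(5,3) S=109.6849 payoff=0.0000 vs cont=0.0000 → 0.0000 [wait]  node(5,4) S=129.3337 payoff=0.0000 vs cont=0.0000 → 0.0000 [wait]  node(5,5) S=152.5023 payoff=0.0000 vs cont=0.0000 → 0.0000 [wait]  ⇒ S*(5)=-
t_4: node(4,0) S=72.6499 payoff=11.2201 vs cont=12.4268 → 12.4268 [wait]  node(4,1) S=85.6642 payoff=0.0000 vs cont=4.5940 → 4.5940 [wait]  node(4,2) S=101.0100 payoff=0.0000 vs cont=0.8031 → 0.8031 [wait]  node(4,3) S=119.1048 payoff=0.0000 vs cont=0.0000 → 0.0000 [wait]  node(4,4) S=140.4410 payoff=0.0000 vs cont=0.0000 → 0.0000 [wait]  ⇒ S*(4)=-
t_3: node(3,0) S=78.8891 payoff=4.9809 vs cont=8.6430 → 8.6430 [wait]  node(3,1) S=93.0212 payoff=0.0000 vs cont=2.7634 → 2.7634 [wait]  node(3,2) S=109.6849 payoff=0.0000 vs cont=0.4154 → 0.4154 [wait]  node(3,3) S=129.3337 payoff=0.0000 vs cont=0.0000 → 0.0000 [wait]  ⇒ S*(3)=-
t_2: node(2,0) S=85.6642 payoff=0.0000 vs cont=5.8032 → 5.8032 [wait]  node(2,1) S=101.0100 payoff=0.0000 vs cont=1.6297 → 1.6297 [wait]  node(2,2) S=119.1048 payoff=0.0000 vs cont=0.2148 → 0.2148 [wait]  ⇒ S*(2)=-
t_1: node(1,0) S=93.0212 payoff=0.0000 vs cont=3.7875 → 3.7875 [wait]  node(1,1) S=109.6849 payoff=0.0000 vs cont=0.9465 → 0.9465 [wait]  ⇒ S*(1)=-
t_0: node(0,0) S=101.0100 payoff=0.0000 vs cont=2.4155 → 2.4155 [wait]  ⇒ S*(0)=-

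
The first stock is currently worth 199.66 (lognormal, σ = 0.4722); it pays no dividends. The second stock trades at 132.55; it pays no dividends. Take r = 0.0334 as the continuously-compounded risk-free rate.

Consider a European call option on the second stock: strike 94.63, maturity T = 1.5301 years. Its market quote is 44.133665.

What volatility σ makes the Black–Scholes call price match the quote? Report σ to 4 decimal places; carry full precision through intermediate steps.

sigma = 0.2425

At σ = 0.2425 the Black–Scholes value reproduces the quote:
σ√T = 0.2425·√1.5301 = 0.299966
d₁ = (ln(S/K) + (r+σ²/2)T) / (σ√T) = (ln(132.55/94.63) + (0.0334+0.2425²/2)·1.5301) / 0.299966 = (0.336985 + 0.096095) / 0.299966 = 1.443766
d₂ = d₁ − σ√T = 1.443766 − 0.299966 = 1.143801
e^{−rT} = 0.950179
N(d₁) = 0.925598,  N(d₂) = 0.873647
V = S·N(d₁) − K·e^{−rT}·N(d₂) = 122.687968 − 78.554303 = 44.133665 (the quoted price), and the Black–Scholes price is strictly increasing in σ, so σ is unique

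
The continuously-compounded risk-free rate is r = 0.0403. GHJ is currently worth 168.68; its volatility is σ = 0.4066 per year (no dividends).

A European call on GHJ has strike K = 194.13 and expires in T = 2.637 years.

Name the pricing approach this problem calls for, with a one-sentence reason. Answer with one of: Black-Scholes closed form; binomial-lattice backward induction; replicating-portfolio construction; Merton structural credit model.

Key observation: with GHJ following a GBM at constant σ and r, the European call struck at 194.13 prices in closed form — nothing here needs a stepwise model or a balance sheet.

framework: Black-Scholes closed form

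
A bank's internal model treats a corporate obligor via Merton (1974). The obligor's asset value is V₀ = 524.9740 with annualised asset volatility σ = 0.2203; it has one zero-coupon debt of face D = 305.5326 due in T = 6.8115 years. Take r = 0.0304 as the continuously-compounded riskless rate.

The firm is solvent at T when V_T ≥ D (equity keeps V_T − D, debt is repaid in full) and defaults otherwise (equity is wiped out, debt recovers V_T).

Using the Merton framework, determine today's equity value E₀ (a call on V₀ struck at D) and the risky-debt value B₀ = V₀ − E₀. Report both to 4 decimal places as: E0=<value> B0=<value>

E0=285.7427 B0=239.2313

Equity is a call on the firm's assets struck at D = 305.5326:
d₁ = [ln(V₀/D) + (r + σ²/2)T] / (σ√T)
   = [ln(524.9740/305.5326) + (0.0304 + 0.5·0.2203²)·6.8115] / (0.2203·√6.8115)
   = [0.541292 + 0.372358] / 0.574958 = 1.589074
d₂ = d₁ − σ√T = 1.589074 − 0.574958 = 1.014116
N(d₁) = 0.943978,  N(d₂) = 0.844736,  e^(−rT) = 0.812963
E₀ = V₀·N(d₁) − D·e^(−rT)·N(d₂)
   = 524.9740·0.943978 − 305.5326·0.812963·0.844736 = 285.742692
B₀ = V₀ − E₀ = 524.9740 − 285.742692 = 239.231308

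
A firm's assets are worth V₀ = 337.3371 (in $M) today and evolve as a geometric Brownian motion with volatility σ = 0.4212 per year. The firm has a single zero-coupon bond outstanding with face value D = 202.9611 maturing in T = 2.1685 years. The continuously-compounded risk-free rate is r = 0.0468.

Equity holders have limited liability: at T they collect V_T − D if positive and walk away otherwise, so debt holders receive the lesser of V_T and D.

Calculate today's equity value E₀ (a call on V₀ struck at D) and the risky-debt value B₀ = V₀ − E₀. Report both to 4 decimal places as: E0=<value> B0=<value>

With assets at 337.3371 and a single debt payment of 202.9611 at 2.1685 years:
d₁ = [ln(V₀/D) + (r + σ²/2)T] / (σ√T)
   = [ln(337.3371/202.9611) + (0.0468 + 0.5·0.4212²)·2.1685] / (0.4212·√2.1685)
   = [0.508068 + 0.293842] / 0.620252 = 1.292879
d₂ = d₁ − σ√T = 1.292879 − 0.620252 = 0.672627
N(d₁) = 0.901973,  N(d₂) = 0.749408,  e^(−rT) = 0.903494
E₀ = V₀·N(d₁) − D·e^(−rT)·N(d₂)
   = 337.3371·0.901973 − 202.9611·0.903494·0.749408 = 166.847142
B₀ = V₀ − E₀ = 337.3371 − 166.847142 = 170.489958

E0=166.8471 B0=170.4900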